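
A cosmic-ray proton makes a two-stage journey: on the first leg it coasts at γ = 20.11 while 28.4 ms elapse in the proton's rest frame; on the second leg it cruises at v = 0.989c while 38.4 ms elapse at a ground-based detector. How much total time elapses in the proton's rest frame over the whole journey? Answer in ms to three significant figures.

Leg 1: 28.4 ms is already measured in the proton's rest frame.
Leg 2: γ = 1/√(1 − 0.989²) = 1/√0.02188 = 6.761; τ_2 = 38.4/6.761 = 5.680 ms.
Total: 28.40 + 5.680 ms.

τ = 34.1 ms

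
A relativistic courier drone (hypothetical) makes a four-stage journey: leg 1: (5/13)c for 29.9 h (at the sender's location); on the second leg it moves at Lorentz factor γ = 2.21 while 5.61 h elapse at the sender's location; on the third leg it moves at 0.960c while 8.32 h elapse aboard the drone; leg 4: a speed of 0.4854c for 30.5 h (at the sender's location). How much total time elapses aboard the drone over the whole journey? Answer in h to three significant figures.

τ = 65.1 h

Leg 1: γ = 1/√(1 − (5/13)²) = 13/12 ≈ 1.083; τ_1 = 29.9/1.083 = 27.60 h.
Leg 2: γ = 2.21; τ_2 = 5.61/2.210 = 2.538 h.
Leg 3: 8.32 h is already measured aboard the drone.
Leg 4: γ = 1/√(1 − 0.4854²) = 1/√0.7644 = 1.144; τ_4 = 30.5/1.144 = 26.67 h.
Total: 27.60 + 2.538 + 8.320 + 26.67 h.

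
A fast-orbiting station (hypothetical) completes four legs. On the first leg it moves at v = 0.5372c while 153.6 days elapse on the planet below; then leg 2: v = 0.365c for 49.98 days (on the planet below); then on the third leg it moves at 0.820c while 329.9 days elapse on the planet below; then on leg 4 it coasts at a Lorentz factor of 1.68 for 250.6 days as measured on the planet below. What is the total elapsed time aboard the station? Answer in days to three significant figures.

Leg 1: γ = 1/√(1 − 0.5372²) = 1/√0.7114 = 1.186; τ_1 = 153.6/1.186 = 129.6 days.
Leg 2: γ = 1/√(1 − 0.365²) = 1/√0.8668 = 1.074; τ_2 = 49.98/1.074 = 46.53 days.
Leg 3: γ = 1/√(1 − 0.820²) = 1/√0.3276 = 1.747; τ_3 = 329.9/1.747 = 188.8 days.
Leg 4: γ = 1.68; τ_4 = 250.6/1.680 = 149.2 days.
Total: 129.6 + 46.53 + 188.8 + 149.2 days.

τ = 514 days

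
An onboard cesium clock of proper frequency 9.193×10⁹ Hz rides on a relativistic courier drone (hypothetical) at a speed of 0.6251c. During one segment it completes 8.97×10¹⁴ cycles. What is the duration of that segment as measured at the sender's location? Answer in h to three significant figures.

Δt = 34.7 h

γ = 1/√(1 − 0.6251²) = 1/√0.6092 = 1.281
Proper time for N cycles: τ = N/f = 8.97×10¹⁴/(9.193×10⁹) = 9.757×10⁴ s = 27.10 h.
Lab-frame duration Δt = γτ = 1.281 × 27.10 = 34.72 h.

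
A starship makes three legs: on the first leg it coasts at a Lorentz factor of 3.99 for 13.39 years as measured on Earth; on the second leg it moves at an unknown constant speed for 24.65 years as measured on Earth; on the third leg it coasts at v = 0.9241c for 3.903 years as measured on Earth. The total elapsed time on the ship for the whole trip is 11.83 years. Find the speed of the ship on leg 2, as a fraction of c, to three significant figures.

Leg 1: γ = 3.99; τ_1 = 13.39/3.990 = 3.356 years.
Leg 2: speed unknown; τ_2 = 24.65/γ_2.
Leg 3: γ = 1/√(1 − 0.9241²) = 1/√0.1460 = 2.617; τ_3 = 3.903/2.617 = 1.492 years.
Total proper time: 3.356 + τ_2 + 1.492 = 11.83, so τ_2 = 11.83 − 4.847 = 6.983 years.
γ_2 = 24.65/6.983 = 3.530; β = √(1 − 1/γ²) = √0.9198.

β = 0.959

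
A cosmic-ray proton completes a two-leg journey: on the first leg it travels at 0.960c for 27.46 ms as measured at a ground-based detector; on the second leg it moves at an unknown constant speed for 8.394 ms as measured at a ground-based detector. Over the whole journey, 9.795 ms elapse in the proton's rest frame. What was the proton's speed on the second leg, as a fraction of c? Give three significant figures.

Leg 1: γ = 1/√(1 − 0.960²) = 25/7 ≈ 3.571; τ_1 = 27.46/3.571 = 7.689 ms.
Leg 2: speed unknown; τ_2 = 8.394/γ_2.
Total proper time: 7.689 + τ_2 = 9.795, so τ_2 = 9.795 − 7.689 = 2.106 ms.
γ_2 = 8.394/2.106 = 3.985; β = √(1 − 1/γ²) = √0.9370.

β = 0.968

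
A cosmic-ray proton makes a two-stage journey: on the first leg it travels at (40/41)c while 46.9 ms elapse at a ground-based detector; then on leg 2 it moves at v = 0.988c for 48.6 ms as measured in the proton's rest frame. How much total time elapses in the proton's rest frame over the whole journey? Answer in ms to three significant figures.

τ = 58.9 ms

Leg 1: γ = 1/√(1 − (40/41)²) = 41/9 ≈ 4.556; τ_1 = 46.9/4.556 = 10.30 ms.
Leg 2: 48.6 ms is already measured in the proton's rest frame.
Total: 10.30 + 48.60 ms.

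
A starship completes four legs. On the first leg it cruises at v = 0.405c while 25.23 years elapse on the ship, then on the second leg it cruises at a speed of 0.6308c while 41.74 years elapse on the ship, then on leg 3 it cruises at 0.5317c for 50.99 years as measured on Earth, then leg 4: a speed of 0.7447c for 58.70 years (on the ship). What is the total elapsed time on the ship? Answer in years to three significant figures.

τ = 169 years

Leg 1: 25.23 years is already measured on the ship.
Leg 2: 41.74 years is already measured on the ship.
Leg 3: γ = 1/√(1 − 0.5317²) = 1/√0.7173 = 1.181; τ_3 = 50.99/1.181 = 43.19 years.
Leg 4: 58.70 years is already measured on the ship.
Total: 25.23 + 41.74 + 43.19 + 58.70 years.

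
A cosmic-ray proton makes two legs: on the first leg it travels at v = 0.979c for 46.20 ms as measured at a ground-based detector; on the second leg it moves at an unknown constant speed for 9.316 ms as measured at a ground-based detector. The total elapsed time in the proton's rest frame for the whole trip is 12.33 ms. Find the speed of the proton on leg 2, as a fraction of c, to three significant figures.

β = 0.950

Leg 1: γ = 1/√(1 − 0.979²) = 1/√0.04156 = 4.905; τ_1 = 46.20/4.905 = 9.418 ms.
Leg 2: speed unknown; τ_2 = 9.316/γ_2.
Total proper time: 9.418 + τ_2 = 12.33, so τ_2 = 12.33 − 9.418 = 2.912 ms.
γ_2 = 9.316/2.912 = 3.200; β = √(1 − 1/γ²) = √0.9023.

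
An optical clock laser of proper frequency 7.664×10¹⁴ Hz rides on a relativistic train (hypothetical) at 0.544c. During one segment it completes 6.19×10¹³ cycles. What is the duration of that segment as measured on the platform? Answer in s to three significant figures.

Δt = 0.0963 s

γ = 1/√(1 − 0.544²) = 1/√0.7041 = 1.192
Proper time for N cycles: τ = N/f = 6.19×10¹³/(7.664×10¹⁴) = 8.077×10⁻² s = 0.08077 s.
Lab-frame duration Δt = γτ = 1.192 × 0.08077 = 0.09626 s.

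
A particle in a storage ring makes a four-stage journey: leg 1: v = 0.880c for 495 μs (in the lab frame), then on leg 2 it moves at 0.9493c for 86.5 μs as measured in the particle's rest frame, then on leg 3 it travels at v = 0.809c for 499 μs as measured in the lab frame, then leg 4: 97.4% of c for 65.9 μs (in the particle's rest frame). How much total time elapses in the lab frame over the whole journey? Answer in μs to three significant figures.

Δt = 1560 μs

Leg 1: 495 μs is already measured in the lab frame.
Leg 2: γ = 1/√(1 − 0.9493²) = 1/√0.09883 = 3.181; Δt_2 = 3.181 × 86.5 = 275.2 μs.
Leg 3: 499 μs is already measured in the lab frame.
Leg 4: β = 0.974; γ = 1/√(1 − 0.974²) = 1/√0.05132 = 4.414; Δt_4 = 4.414 × 65.9 = 290.9 μs.
Total: 495.0 + 275.2 + 499.0 + 290.9 μs.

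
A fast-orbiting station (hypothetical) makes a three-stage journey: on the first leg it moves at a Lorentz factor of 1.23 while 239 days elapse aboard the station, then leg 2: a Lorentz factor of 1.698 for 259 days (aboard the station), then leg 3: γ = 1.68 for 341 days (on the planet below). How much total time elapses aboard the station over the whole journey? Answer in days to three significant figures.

Leg 1: 239 days is already measured aboard the station.
Leg 2: 259 days is already measured aboard the station.
Leg 3: γ = 1.68; τ_3 = 341/1.680 = 203.0 days.
Total: 239.0 + 259.0 + 203.0 days.

τ = 701 days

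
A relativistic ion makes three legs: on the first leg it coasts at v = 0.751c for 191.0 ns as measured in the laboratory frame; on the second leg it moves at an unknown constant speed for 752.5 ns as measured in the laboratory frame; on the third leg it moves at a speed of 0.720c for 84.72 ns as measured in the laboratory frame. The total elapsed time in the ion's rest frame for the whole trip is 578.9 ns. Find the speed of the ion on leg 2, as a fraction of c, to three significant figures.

β = 0.852

Leg 1: γ = 1/√(1 − 0.751²) = 1/√0.4360 = 1.514; τ_1 = 191.0/1.514 = 126.1 ns.
Leg 2: speed unknown; τ_2 = 752.5/γ_2.
Leg 3: γ = 1/√(1 − 0.720²) = 1/√0.4816 = 1.441; τ_3 = 84.72/1.441 = 58.79 ns.
Total proper time: 126.1 + τ_2 + 58.79 = 578.9, so τ_2 = 578.9 − 184.9 = 394.0 ns.
γ_2 = 752.5/394.0 = 1.910; β = √(1 − 1/γ²) = √0.7259.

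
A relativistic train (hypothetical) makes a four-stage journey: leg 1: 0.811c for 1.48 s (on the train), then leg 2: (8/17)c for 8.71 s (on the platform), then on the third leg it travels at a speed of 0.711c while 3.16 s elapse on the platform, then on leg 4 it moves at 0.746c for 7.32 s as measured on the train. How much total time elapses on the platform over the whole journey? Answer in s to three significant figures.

Leg 1: γ = 1/√(1 − 0.811²) = 1/√0.3423 = 1.709; Δt_1 = 1.709 × 1.48 = 2.530 s.
Leg 2: 8.71 s is already measured on the platform.
Leg 3: 3.16 s is already measured on the platform.
Leg 4: γ = 1/√(1 − 0.746²) = 1/√0.4435 = 1.502; Δt_4 = 1.502 × 7.32 = 10.99 s.
Total: 2.530 + 8.710 + 3.160 + 10.99 s.

Δt = 25.4 s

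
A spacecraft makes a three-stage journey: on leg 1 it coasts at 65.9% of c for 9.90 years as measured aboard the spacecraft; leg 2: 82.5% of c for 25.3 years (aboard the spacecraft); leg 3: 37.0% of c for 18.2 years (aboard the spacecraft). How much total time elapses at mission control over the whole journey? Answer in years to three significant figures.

Δt = 77.5 years

Leg 1: β = 0.659; γ = 1/√(1 − 0.659²) = 1/√0.5657 = 1.330; Δt_1 = 1.330 × 9.90 = 13.16 years.
Leg 2: β = 0.825; γ = 1/√(1 − 0.825²) = 1/√0.3194 = 1.769; Δt_2 = 1.769 × 25.3 = 44.77 years.
Leg 3: β = 0.370; γ = 1/√(1 − 0.370²) = 1/√0.8631 = 1.076; Δt_3 = 1.076 × 18.2 = 19.59 years.
Total: 13.16 + 44.77 + 19.59 years.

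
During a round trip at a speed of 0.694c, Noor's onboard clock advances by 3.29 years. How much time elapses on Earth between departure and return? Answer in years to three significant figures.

Δt = 4.57 years

γ = 1/√(1 − 0.694²) = 1/√0.5184 = 1.389
Earth-frame duration is the dilated interval: Δt = γτ = 1.389 × 3.29 years.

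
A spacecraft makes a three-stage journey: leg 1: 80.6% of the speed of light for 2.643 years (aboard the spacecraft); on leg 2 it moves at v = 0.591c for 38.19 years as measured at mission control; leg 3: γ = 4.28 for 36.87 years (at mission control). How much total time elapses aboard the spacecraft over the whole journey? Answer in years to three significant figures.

τ = 42.1 years

Leg 1: 2.643 years is already measured aboard the spacecraft.
Leg 2: γ = 1/√(1 − 0.591²) = 1/√0.6507 = 1.240; τ_2 = 38.19/1.240 = 30.81 years.
Leg 3: γ = 4.28; τ_3 = 36.87/4.280 = 8.614 years.
Total: 2.643 + 30.81 + 8.614 years.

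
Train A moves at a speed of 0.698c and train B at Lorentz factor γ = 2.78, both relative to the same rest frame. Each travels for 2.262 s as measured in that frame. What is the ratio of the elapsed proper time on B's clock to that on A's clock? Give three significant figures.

A: γ = 1/√(1 − 0.698²) = 1/√0.5128 = 1.396. B: γ = 2.78.
τ_A/τ_B = γ_B/γ_A = 2.780/1.396 = 1.991, so τ_B/τ_A = 0.5023.

τ_B/τ_A = 0.502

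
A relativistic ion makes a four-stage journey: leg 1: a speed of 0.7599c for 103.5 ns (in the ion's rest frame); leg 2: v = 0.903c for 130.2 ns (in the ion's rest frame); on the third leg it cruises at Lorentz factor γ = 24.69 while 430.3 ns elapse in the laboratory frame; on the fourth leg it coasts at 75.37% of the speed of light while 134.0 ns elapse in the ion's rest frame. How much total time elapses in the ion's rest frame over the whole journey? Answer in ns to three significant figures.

Leg 1: 103.5 ns is already measured in the ion's rest frame.
Leg 2: 130.2 ns is already measured in the ion's rest frame.
Leg 3: γ = 24.69; τ_3 = 430.3/24.69 = 17.43 ns.
Leg 4: 134.0 ns is already measured in the ion's rest frame.
Total: 103.5 + 130.2 + 17.43 + 134.0 ns.

τ = 385 ns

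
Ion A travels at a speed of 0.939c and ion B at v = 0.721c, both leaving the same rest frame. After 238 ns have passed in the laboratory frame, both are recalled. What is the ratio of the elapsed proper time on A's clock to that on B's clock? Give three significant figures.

A: γ = 1/√(1 − 0.939²) = 1/√0.1183 = 2.908. B: γ = 1/√(1 − 0.721²) = 1/√0.4802 = 1.443.
τ_A/τ_B = γ_B/γ_A = 1.443/2.908 = 0.4963, so τ_A/τ_B = 0.4963.

τ_A/τ_B = 0.496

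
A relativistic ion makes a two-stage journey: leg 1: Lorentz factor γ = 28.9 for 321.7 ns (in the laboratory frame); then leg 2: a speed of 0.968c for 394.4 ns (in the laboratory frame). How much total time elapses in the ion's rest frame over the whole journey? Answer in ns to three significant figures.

Leg 1: γ = 28.9; τ_1 = 321.7/28.90 = 11.13 ns.
Leg 2: γ = 1/√(1 − 0.968²) = 1/√0.06298 = 3.985; τ_2 = 394.4/3.985 = 98.97 ns.
Total: 11.13 + 98.97 ns.

τ = 110 ns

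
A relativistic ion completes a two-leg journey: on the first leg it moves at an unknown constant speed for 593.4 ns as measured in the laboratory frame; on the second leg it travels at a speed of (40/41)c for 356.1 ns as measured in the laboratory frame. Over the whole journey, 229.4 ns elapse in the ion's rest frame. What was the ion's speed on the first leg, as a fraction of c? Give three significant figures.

Leg 1: speed unknown; τ_1 = 593.4/γ_1.
Leg 2: γ = 1/√(1 − (40/41)²) = 41/9 ≈ 4.556; τ_2 = 356.1/4.556 = 78.17 ns.
Total proper time: τ_1 + 78.17 = 229.4, so τ_1 = 229.4 − 78.17 = 151.2 ns.
γ_1 = 593.4/151.2 = 3.924; β = √(1 − 1/γ²) = √0.9350.

β = 0.967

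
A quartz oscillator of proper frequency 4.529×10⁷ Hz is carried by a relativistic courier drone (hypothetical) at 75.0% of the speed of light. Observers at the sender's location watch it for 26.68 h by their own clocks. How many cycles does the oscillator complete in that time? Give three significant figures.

β = 0.750; γ = 1/√(1 − 0.750²) = 1/√0.4375 = 1.512
During 26.68 h of lab time, the oscillator's proper time advances by τ = Δt/γ = 26.68/1.512 = 17.65 h = 6.353×10⁴ s.
N = f × τ = 4.529×10⁷ × 6.353×10⁴ = 2.877×10¹².

N = 2.88×10¹²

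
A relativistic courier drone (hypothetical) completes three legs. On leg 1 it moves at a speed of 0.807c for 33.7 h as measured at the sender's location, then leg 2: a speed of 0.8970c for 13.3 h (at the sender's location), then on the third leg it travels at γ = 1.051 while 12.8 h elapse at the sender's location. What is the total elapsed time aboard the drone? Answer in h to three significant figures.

τ = 38.0 h

Leg 1: γ = 1/√(1 − 0.807²) = 1/√0.3488 = 1.693; τ_1 = 33.7/1.693 = 19.90 h.
Leg 2: γ = 1/√(1 − 0.8970²) = 1/√0.1954 = 2.262; τ_2 = 13.3/2.262 = 5.879 h.
Leg 3: γ = 1.051; τ_3 = 12.8/1.051 = 12.18 h.
Total: 19.90 + 5.879 + 12.18 h.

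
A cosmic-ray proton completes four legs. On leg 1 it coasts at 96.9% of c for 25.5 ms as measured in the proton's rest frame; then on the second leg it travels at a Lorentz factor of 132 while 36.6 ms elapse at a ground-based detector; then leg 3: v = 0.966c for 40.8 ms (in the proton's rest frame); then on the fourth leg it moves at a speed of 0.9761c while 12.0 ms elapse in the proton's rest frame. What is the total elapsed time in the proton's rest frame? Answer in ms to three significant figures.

τ = 78.6 ms

Leg 1: 25.5 ms is already measured in the proton's rest frame.
Leg 2: γ = 132; τ_2 = 36.6/132.0 = 0.2773 ms.
Leg 3: 40.8 ms is already measured in the proton's rest frame.
Leg 4: 12.0 ms is already measured in the proton's rest frame.
Total: 25.50 + 0.2773 + 40.80 + 12.00 ms.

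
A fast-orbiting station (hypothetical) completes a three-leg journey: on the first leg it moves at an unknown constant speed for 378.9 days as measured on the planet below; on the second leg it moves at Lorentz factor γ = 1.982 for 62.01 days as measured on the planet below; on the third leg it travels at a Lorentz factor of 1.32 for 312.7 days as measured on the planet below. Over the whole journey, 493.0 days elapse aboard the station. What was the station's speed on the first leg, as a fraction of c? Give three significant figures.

β = 0.805

Leg 1: speed unknown; τ_1 = 378.9/γ_1.
Leg 2: γ = 1.982; τ_2 = 62.01/1.982 = 31.29 days.
Leg 3: γ = 1.32; τ_3 = 312.7/1.320 = 236.9 days.
Total proper time: τ_1 + 31.29 + 236.9 = 493.0, so τ_1 = 493.0 − 268.2 = 224.8 days.
γ_1 = 378.9/224.8 = 1.685; β = √(1 − 1/γ²) = √0.6479.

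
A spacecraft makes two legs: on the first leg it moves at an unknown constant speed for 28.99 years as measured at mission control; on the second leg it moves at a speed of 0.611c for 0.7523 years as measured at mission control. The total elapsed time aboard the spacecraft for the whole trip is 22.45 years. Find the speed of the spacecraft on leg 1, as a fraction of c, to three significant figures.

Leg 1: speed unknown; τ_1 = 28.99/γ_1.
Leg 2: γ = 1/√(1 − 0.611²) = 1/√0.6267 = 1.263; τ_2 = 0.7523/1.263 = 0.5955 years.
Total proper time: τ_1 + 0.5955 = 22.45, so τ_1 = 22.45 − 0.5955 = 21.85 years.
γ_1 = 28.99/21.85 = 1.327; β = √(1 − 1/γ²) = √0.4317.

β = 0.657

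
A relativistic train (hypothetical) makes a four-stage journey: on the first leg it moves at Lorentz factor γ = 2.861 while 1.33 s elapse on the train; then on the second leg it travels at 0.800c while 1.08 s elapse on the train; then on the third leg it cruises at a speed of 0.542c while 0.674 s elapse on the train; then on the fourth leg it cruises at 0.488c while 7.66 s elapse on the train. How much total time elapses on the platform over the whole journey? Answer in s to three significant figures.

Δt = 15.2 s

Leg 1: γ = 2.861; Δt_1 = 2.861 × 1.33 = 3.805 s.
Leg 2: γ = 1/√(1 − 0.800²) = 5/3 ≈ 1.667; Δt_2 = 1.667 × 1.08 = 1.800 s.
Leg 3: γ = 1/√(1 − 0.542²) = 1/√0.7062 = 1.190; Δt_3 = 1.190 × 0.674 = 0.8020 s.
Leg 4: γ = 1/√(1 − 0.488²) = 1/√0.7619 = 1.146; Δt_4 = 1.146 × 7.66 = 8.776 s.
Total: 3.805 + 1.800 + 0.8020 + 8.776 s.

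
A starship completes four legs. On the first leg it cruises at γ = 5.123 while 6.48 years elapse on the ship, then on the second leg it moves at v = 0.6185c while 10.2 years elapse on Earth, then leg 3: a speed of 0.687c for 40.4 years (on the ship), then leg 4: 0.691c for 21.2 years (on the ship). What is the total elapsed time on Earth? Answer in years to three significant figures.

Δt = 128 years

Leg 1: γ = 5.123; Δt_1 = 5.123 × 6.48 = 33.20 years.
Leg 2: 10.2 years is already measured on Earth.
Leg 3: γ = 1/√(1 − 0.687²) = 1/√0.5280 = 1.376; Δt_3 = 1.376 × 40.4 = 55.60 years.
Leg 4: γ = 1/√(1 − 0.691²) = 1/√0.5225 = 1.383; Δt_4 = 1.383 × 21.2 = 29.33 years.
Total: 33.20 + 10.20 + 55.60 + 29.33 years.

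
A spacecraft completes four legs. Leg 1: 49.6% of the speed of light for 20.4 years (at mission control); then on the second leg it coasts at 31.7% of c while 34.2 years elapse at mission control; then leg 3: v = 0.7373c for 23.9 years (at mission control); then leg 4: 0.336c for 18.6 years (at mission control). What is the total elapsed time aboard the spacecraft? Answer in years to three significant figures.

Leg 1: β = 0.496; γ = 1/√(1 − 0.496²) = 1/√0.7540 = 1.152; τ_1 = 20.4/1.152 = 17.71 years.
Leg 2: β = 0.317; γ = 1/√(1 − 0.317²) = 1/√0.8995 = 1.054; τ_2 = 34.2/1.054 = 32.44 years.
Leg 3: γ = 1/√(1 − 0.7373²) = 1/√0.4564 = 1.480; τ_3 = 23.9/1.480 = 16.15 years.
Leg 4: γ = 1/√(1 − 0.336²) = 1/√0.8871 = 1.062; τ_4 = 18.6/1.062 = 17.52 years.
Total: 17.71 + 32.44 + 16.15 + 17.52 years.

τ = 83.8 years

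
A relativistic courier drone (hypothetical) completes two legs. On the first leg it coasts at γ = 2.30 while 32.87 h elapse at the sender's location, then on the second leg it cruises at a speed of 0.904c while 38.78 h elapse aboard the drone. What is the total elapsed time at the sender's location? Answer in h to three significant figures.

Leg 1: 32.87 h is already measured at the sender's location.
Leg 2: γ = 1/√(1 − 0.904²) = 1/√0.1828 = 2.339; Δt_2 = 2.339 × 38.78 = 90.71 h.
Total: 32.87 + 90.71 h.

Δt = 124 h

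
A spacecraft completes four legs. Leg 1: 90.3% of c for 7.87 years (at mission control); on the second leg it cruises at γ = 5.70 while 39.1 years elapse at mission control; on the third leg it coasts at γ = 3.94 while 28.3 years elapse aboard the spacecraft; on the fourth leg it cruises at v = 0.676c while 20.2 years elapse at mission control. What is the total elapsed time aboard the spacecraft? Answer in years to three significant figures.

τ = 53.4 years

Leg 1: β = 0.903; γ = 1/√(1 − 0.903²) = 1/√0.1846 = 2.328; τ_1 = 7.87/2.328 = 3.381 years.
Leg 2: γ = 5.70; τ_2 = 39.1/5.700 = 6.860 years.
Leg 3: 28.3 years is already measured aboard the spacecraft.
Leg 4: γ = 1/√(1 − 0.676²) = 1/√0.5430 = 1.357; τ_4 = 20.2/1.357 = 14.89 years.
Total: 3.381 + 6.860 + 28.30 + 14.89 years.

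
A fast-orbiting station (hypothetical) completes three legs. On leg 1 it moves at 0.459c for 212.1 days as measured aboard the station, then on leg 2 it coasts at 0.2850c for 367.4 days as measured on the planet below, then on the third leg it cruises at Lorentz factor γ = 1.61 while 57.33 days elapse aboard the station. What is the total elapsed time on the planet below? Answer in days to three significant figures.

Δt = 698 days

Leg 1: γ = 1/√(1 − 0.459²) = 1/√0.7893 = 1.126; Δt_1 = 1.126 × 212.1 = 238.7 days.
Leg 2: 367.4 days is already measured on the planet below.
Leg 3: γ = 1.61; Δt_3 = 1.610 × 57.33 = 92.30 days.
Total: 238.7 + 367.4 + 92.30 days.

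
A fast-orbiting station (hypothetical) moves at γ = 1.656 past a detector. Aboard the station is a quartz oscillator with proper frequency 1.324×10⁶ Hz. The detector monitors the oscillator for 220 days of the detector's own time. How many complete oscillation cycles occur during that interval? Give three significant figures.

γ = 1.656
During 220 days of lab time, the oscillator's proper time advances by τ = Δt/γ = 220/1.656 = 132.9 days = 1.148×10⁷ s.
N = f × τ = 1.324×10⁶ × 1.148×10⁷ = 1.520×10¹³.

N = 1.52×10¹³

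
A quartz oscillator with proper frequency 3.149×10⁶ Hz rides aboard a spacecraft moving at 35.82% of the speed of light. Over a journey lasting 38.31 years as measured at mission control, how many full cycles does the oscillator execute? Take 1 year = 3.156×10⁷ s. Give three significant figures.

N = 3.55×10¹⁵

β = 0.3582; γ = 1/√(1 − 0.3582²) = 1/√0.8717 = 1.071
The oscillator's own cycle count is N = f × τ where τ is the proper time aboard the spacecraft. τ = Δt/γ = 38.31/1.071 = 35.77 years = 1.129×10⁹ s.
N = 3.149×10⁶ × 1.129×10⁹ = 3.555×10¹⁵.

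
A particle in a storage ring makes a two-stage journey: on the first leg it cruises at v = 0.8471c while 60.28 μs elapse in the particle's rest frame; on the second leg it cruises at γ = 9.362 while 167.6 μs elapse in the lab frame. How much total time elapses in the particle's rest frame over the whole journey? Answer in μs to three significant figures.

Leg 1: 60.28 μs is already measured in the particle's rest frame.
Leg 2: γ = 9.362; τ_2 = 167.6/9.362 = 17.90 μs.
Total: 60.28 + 17.90 μs.

τ = 78.2 μs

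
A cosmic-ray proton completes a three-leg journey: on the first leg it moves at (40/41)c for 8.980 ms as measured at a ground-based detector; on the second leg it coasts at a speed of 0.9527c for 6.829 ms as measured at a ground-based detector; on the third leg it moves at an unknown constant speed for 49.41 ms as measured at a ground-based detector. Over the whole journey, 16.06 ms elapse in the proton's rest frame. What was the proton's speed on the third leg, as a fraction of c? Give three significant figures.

Leg 1: γ = 1/√(1 − (40/41)²) = 41/9 ≈ 4.556; τ_1 = 8.980/4.556 = 1.971 ms.
Leg 2: γ = 1/√(1 − 0.9527²) = 1/√0.09236 = 3.290; τ_2 = 6.829/3.290 = 2.075 ms.
Leg 3: speed unknown; τ_3 = 49.41/γ_3.
Total proper time: 1.971 + 2.075 + τ_3 = 16.06, so τ_3 = 16.06 − 4.047 = 12.01 ms.
γ_3 = 49.41/12.01 = 4.113; β = √(1 − 1/γ²) = √0.9409.

β = 0.970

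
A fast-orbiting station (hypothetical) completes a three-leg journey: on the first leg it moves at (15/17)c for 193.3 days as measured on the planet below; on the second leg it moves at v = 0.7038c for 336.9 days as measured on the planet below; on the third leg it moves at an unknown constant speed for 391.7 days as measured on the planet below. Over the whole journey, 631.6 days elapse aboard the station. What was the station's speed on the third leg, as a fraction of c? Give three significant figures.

Leg 1: γ = 1/√(1 − (15/17)²) = 17/8 = 2.125; τ_1 = 193.3/2.125 = 90.96 days.
Leg 2: γ = 1/√(1 − 0.7038²) = 1/√0.5047 = 1.408; τ_2 = 336.9/1.408 = 239.3 days.
Leg 3: speed unknown; τ_3 = 391.7/γ_3.
Total proper time: 90.96 + 239.3 + τ_3 = 631.6, so τ_3 = 631.6 − 330.3 = 301.3 days.
γ_3 = 391.7/301.3 = 1.300; β = √(1 − 1/γ²) = √0.4083.

β = 0.639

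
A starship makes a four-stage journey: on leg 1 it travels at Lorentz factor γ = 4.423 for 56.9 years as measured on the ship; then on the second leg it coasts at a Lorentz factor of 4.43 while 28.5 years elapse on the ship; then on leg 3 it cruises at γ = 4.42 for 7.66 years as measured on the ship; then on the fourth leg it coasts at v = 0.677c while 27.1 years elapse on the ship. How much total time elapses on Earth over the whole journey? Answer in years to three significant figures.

Δt = 449 years

Leg 1: γ = 4.423; Δt_1 = 4.423 × 56.9 = 251.7 years.
Leg 2: γ = 4.43; Δt_2 = 4.430 × 28.5 = 126.3 years.
Leg 3: γ = 4.42; Δt_3 = 4.420 × 7.66 = 33.86 years.
Leg 4: γ = 1/√(1 − 0.677²) = 1/√0.5417 = 1.359; Δt_4 = 1.359 × 27.1 = 36.82 years.
Total: 251.7 + 126.3 + 33.86 + 36.82 years.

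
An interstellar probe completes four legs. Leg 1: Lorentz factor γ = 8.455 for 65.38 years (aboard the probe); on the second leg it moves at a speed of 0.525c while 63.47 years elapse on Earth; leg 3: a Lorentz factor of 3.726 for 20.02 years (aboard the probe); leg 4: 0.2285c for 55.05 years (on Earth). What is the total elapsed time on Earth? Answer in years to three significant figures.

Leg 1: γ = 8.455; Δt_1 = 8.455 × 65.38 = 552.8 years.
Leg 2: 63.47 years is already measured on Earth.
Leg 3: γ = 3.726; Δt_3 = 3.726 × 20.02 = 74.59 years.
Leg 4: 55.05 years is already measured on Earth.
Total: 552.8 + 63.47 + 74.59 + 55.05 years.

Δt = 746 years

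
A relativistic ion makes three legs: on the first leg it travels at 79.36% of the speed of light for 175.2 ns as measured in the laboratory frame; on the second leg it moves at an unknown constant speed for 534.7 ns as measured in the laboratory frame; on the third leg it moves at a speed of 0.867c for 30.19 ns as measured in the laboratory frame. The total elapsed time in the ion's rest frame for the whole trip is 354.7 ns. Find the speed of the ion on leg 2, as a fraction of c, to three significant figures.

β = 0.900

Leg 1: β = 0.7936; γ = 1/√(1 − 0.7936²) = 1/√0.3702 = 1.644; τ_1 = 175.2/1.644 = 106.6 ns.
Leg 2: speed unknown; τ_2 = 534.7/γ_2.
Leg 3: γ = 1/√(1 − 0.867²) = 1/√0.2483 = 2.007; τ_3 = 30.19/2.007 = 15.04 ns.
Total proper time: 106.6 + τ_2 + 15.04 = 354.7, so τ_2 = 354.7 − 121.6 = 233.1 ns.
γ_2 = 534.7/233.1 = 2.294; β = √(1 − 1/γ²) = √0.8100.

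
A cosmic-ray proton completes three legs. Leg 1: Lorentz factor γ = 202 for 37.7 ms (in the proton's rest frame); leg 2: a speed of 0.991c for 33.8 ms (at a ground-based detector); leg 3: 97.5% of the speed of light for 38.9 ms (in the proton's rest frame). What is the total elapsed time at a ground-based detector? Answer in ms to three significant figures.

Δt = 7820 ms

Leg 1: γ = 202; Δt_1 = 202.0 × 37.7 = 7615 ms.
Leg 2: 33.8 ms is already measured at a ground-based detector.
Leg 3: β = 0.975; γ = 1/√(1 − 0.975²) = 1/√0.04938 = 4.500; Δt_3 = 4.500 × 38.9 = 175.1 ms.
Total: 7615 + 33.80 + 175.1 ms.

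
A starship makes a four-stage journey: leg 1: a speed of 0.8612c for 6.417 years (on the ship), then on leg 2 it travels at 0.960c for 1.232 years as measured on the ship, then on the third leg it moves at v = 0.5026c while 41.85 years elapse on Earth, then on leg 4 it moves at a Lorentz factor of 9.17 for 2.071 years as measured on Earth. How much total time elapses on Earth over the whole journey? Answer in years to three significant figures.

Δt = 60.9 years

Leg 1: γ = 1/√(1 − 0.8612²) = 1/√0.2583 = 1.967; Δt_1 = 1.967 × 6.417 = 12.63 years.
Leg 2: γ = 1/√(1 − 0.960²) = 25/7 ≈ 3.571; Δt_2 = 3.571 × 1.232 = 4.400 years.
Leg 3: 41.85 years is already measured on Earth.
Leg 4: 2.071 years is already measured on Earth.
Total: 12.63 + 4.400 + 41.85 + 2.071 years.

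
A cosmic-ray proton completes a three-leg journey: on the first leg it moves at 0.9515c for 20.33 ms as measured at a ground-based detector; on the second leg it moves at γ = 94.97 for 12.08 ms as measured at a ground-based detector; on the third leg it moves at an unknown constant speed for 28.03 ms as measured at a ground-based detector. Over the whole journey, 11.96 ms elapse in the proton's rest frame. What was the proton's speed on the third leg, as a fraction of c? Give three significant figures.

β = 0.980

Leg 1: γ = 1/√(1 − 0.9515²) = 1/√0.09465 = 3.250; τ_1 = 20.33/3.250 = 6.254 ms.
Leg 2: γ = 94.97; τ_2 = 12.08/94.97 = 0.1272 ms.
Leg 3: speed unknown; τ_3 = 28.03/γ_3.
Total proper time: 6.254 + 0.1272 + τ_3 = 11.96, so τ_3 = 11.96 − 6.382 = 5.578 ms.
γ_3 = 28.03/5.578 = 5.025; β = √(1 − 1/γ²) = √0.9604.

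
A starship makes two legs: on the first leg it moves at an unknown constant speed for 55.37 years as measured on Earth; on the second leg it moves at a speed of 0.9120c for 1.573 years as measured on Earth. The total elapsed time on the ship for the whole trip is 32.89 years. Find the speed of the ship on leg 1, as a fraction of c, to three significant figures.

Leg 1: speed unknown; τ_1 = 55.37/γ_1.
Leg 2: γ = 1/√(1 − 0.9120²) = 1/√0.1683 = 2.438; τ_2 = 1.573/2.438 = 0.6452 years.
Total proper time: τ_1 + 0.6452 = 32.89, so τ_1 = 32.89 − 0.6452 = 32.24 years.
γ_1 = 55.37/32.24 = 1.717; β = √(1 − 1/γ²) = √0.6609.

β = 0.813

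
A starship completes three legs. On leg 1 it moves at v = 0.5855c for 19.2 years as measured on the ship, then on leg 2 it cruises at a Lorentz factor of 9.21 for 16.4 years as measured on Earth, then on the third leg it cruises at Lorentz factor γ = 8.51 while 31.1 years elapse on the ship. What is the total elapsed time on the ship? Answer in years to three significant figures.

τ = 52.1 years

Leg 1: 19.2 years is already measured on the ship.
Leg 2: γ = 9.21; τ_2 = 16.4/9.210 = 1.781 years.
Leg 3: 31.1 years is already measured on the ship.
Total: 19.20 + 1.781 + 31.10 years.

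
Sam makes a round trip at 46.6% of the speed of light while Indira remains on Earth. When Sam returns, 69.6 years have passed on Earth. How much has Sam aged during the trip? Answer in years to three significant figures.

β = 0.466; γ = 1/√(1 − 0.466²) = 1/√0.7828 = 1.130
Sam's clock measures proper time along the trip: τ = Δt/γ = 69.6/1.130 years.

τ = 61.6 years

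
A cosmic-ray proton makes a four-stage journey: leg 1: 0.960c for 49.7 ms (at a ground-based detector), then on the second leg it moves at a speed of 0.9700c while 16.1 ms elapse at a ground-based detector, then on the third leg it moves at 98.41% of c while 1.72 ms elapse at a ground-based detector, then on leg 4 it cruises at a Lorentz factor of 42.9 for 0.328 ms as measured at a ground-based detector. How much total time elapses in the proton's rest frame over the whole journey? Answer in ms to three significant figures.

Leg 1: γ = 1/√(1 − 0.960²) = 25/7 ≈ 3.571; τ_1 = 49.7/3.571 = 13.92 ms.
Leg 2: γ = 1/√(1 − 0.9700²) = 1/√0.05910 = 4.113; τ_2 = 16.1/4.113 = 3.914 ms.
Leg 3: β = 0.9841; γ = 1/√(1 − 0.9841²) = 1/√0.03155 = 5.630; τ_3 = 1.72/5.630 = 0.3055 ms.
Leg 4: γ = 42.9; τ_4 = 0.328/42.90 = 0.007646 ms.
Total: 13.92 + 3.914 + 0.3055 + 0.007646 ms.

τ = 18.1 ms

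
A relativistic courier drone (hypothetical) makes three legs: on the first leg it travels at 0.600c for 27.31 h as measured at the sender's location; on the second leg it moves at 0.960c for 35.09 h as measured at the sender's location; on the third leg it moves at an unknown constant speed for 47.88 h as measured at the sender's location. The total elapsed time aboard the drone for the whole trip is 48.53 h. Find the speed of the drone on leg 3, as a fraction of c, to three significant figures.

Leg 1: γ = 1/√(1 − 0.600²) = 5/4 = 1.250; τ_1 = 27.31/1.250 = 21.85 h.
Leg 2: γ = 1/√(1 − 0.960²) = 25/7 ≈ 3.571; τ_2 = 35.09/3.571 = 9.825 h.
Leg 3: speed unknown; τ_3 = 47.88/γ_3.
Total proper time: 21.85 + 9.825 + τ_3 = 48.53, so τ_3 = 48.53 − 31.67 = 16.86 h.
γ_3 = 47.88/16.86 = 2.840; β = √(1 − 1/γ²) = √0.8761.

β = 0.936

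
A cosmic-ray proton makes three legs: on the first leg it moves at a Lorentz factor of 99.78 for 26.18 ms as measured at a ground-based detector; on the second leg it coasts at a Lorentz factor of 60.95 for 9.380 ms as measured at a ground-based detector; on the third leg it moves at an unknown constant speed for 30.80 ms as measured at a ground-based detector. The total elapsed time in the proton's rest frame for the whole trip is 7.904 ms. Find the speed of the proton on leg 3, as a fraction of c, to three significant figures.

β = 0.970

Leg 1: γ = 99.78; τ_1 = 26.18/99.78 = 0.2624 ms.
Leg 2: γ = 60.95; τ_2 = 9.380/60.95 = 0.1539 ms.
Leg 3: speed unknown; τ_3 = 30.80/γ_3.
Total proper time: 0.2624 + 0.1539 + τ_3 = 7.904, so τ_3 = 7.904 − 0.4163 = 7.488 ms.
γ_3 = 30.80/7.488 = 4.113; β = √(1 − 1/γ²) = √0.9409.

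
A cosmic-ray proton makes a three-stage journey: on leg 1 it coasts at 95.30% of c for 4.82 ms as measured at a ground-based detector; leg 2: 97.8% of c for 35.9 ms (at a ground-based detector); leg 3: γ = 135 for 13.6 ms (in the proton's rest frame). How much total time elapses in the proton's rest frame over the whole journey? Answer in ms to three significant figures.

Leg 1: β = 0.9530; γ = 1/√(1 − 0.9530²) = 1/√0.09179 = 3.301; τ_1 = 4.82/3.301 = 1.460 ms.
Leg 2: β = 0.978; γ = 1/√(1 − 0.978²) = 1/√0.04352 = 4.794; τ_2 = 35.9/4.794 = 7.489 ms.
Leg 3: 13.6 ms is already measured in the proton's rest frame.
Total: 1.460 + 7.489 + 13.60 ms.

τ = 22.5 ms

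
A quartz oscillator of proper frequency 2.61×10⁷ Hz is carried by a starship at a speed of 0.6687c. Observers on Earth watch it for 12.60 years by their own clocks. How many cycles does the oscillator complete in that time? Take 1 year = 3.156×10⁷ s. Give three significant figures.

N = 7.72×10¹⁵

γ = 1/√(1 − 0.6687²) = 1/√0.5528 = 1.345
During 12.60 years of lab time, the oscillator's proper time advances by τ = Δt/γ = 12.60/1.345 = 9.369 years = 2.957×10⁸ s.
N = f × τ = 2.61×10⁷ × 2.957×10⁸ = 7.717×10¹⁵.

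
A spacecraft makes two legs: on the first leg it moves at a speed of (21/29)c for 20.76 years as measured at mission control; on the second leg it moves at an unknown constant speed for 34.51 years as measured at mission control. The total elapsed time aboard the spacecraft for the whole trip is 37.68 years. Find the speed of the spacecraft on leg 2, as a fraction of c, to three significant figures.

β = 0.736

Leg 1: γ = 1/√(1 − (21/29)²) = 29/20 = 1.450; τ_1 = 20.76/1.450 = 14.32 years.
Leg 2: speed unknown; τ_2 = 34.51/γ_2.
Total proper time: 14.32 + τ_2 = 37.68, so τ_2 = 37.68 − 14.32 = 23.36 years.
γ_2 = 34.51/23.36 = 1.477; β = √(1 − 1/γ²) = √0.5417.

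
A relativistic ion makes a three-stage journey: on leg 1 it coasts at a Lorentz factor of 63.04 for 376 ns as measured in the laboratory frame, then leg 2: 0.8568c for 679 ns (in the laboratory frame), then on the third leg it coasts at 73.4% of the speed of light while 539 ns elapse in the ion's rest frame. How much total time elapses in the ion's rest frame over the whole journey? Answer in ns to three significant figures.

Leg 1: γ = 63.04; τ_1 = 376/63.04 = 5.964 ns.
Leg 2: γ = 1/√(1 − 0.8568²) = 1/√0.2659 = 1.939; τ_2 = 679/1.939 = 350.1 ns.
Leg 3: 539 ns is already measured in the ion's rest frame.
Total: 5.964 + 350.1 + 539.0 ns.

τ = 895 ns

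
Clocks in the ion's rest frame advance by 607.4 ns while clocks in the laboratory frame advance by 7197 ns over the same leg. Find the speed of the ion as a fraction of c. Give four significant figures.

The proper time is measured in the ion's rest frame (both events occur at the ion's location); Δt is measured in the laboratory frame. γ = Δt/τ = 7197/607.4 = 11.85.
β = √(1 − 1/γ²) = √(1 − 0.007123) = √0.9929

v = 0.9964c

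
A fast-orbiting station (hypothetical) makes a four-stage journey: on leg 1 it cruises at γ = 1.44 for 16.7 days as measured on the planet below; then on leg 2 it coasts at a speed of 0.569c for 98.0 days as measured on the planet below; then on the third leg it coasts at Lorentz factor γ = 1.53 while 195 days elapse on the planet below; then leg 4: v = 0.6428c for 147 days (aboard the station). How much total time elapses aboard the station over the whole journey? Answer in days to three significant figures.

τ = 367 days

Leg 1: γ = 1.44; τ_1 = 16.7/1.440 = 11.60 days.
Leg 2: γ = 1/√(1 − 0.569²) = 1/√0.6762 = 1.216; τ_2 = 98.0/1.216 = 80.59 days.
Leg 3: γ = 1.53; τ_3 = 195/1.530 = 127.5 days.
Leg 4: 147 days is already measured aboard the station.
Total: 11.60 + 80.59 + 127.5 + 147.0 days.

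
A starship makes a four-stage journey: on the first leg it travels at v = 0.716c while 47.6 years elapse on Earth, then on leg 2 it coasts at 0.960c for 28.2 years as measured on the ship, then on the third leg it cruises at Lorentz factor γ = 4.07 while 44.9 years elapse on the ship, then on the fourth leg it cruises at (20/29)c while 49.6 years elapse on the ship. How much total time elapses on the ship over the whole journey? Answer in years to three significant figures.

Leg 1: γ = 1/√(1 − 0.716²) = 1/√0.4873 = 1.432; τ_1 = 47.6/1.432 = 33.23 years.
Leg 2: 28.2 years is already measured on the ship.
Leg 3: 44.9 years is already measured on the ship.
Leg 4: 49.6 years is already measured on the ship.
Total: 33.23 + 28.20 + 44.90 + 49.60 years.

τ = 156 years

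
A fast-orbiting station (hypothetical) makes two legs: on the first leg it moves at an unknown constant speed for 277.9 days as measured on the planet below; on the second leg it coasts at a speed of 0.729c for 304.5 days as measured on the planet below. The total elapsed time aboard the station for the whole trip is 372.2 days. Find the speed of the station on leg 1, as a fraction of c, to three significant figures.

β = 0.808

Leg 1: speed unknown; τ_1 = 277.9/γ_1.
Leg 2: γ = 1/√(1 − 0.729²) = 1/√0.4686 = 1.461; τ_2 = 304.5/1.461 = 208.4 days.
Total proper time: τ_1 + 208.4 = 372.2, so τ_1 = 372.2 − 208.4 = 163.8 days.
γ_1 = 277.9/163.8 = 1.697; β = √(1 − 1/γ²) = √0.6527.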